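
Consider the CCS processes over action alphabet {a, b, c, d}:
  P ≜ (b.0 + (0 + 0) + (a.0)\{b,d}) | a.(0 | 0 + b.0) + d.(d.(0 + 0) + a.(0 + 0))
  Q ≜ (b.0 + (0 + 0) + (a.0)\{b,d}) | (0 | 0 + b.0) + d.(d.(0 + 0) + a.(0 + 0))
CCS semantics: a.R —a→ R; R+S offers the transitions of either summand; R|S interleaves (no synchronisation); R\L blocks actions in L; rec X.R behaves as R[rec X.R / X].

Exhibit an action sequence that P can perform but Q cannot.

P's transition system — 11 states:
  s0 = (b.0 + (0 + 0) + (a.0)\{b,d}) | a.(0 | 0 + b.0) + d.(d.(0 + 0) + a.(0 + 0)) has moves =a=> s1, =a=> s2, =b=> s3, =d=> s4
  s1 = (b.0 + (0 + 0) + (a.0)\{b,d}) | (0 | 0 + b.0) has moves =a=> s5, =b=> s6, =b=> s7
  s2 = 0\{b,d} | a.(0 | 0 + b.0) has moves =a=> s5
  s3 = 0 | a.(0 | 0 + b.0) has moves =a=> s7
  s4 = d.(0 + 0) + a.(0 + 0) has moves =a=> s8, =d=> s8
  s5 = 0\{b,d} | (0 | 0 + b.0) has moves =b=> s9
  s6 = (b.0 + (0 + 0) + (a.0)\{b,d}) | 0 has moves =a=> s9, =b=> s10
  s7 = 0 | (0 | 0 + b.0) has moves =b=> s10
  s8 = 0 + 0 has moves deadlocked
  s9 = 0\{b,d} | 0 has moves deadlocked
  s10 = 0 | 0 has moves deadlocked
Q's transition system — 8 states:
  t0 = (b.0 + (0 + 0) + (a.0)\{b,d}) | (0 | 0 + b.0) + d.(d.(0 + 0) + a.(0 + 0)) has moves =a=> t1, =b=> t2, =b=> t3, =d=> t4
  t1 = 0\{b,d} | (0 | 0 + b.0) has moves =b=> t5
  t2 = (b.0 + (0 + 0) + (a.0)\{b,d}) | 0 has moves =a=> t5, =b=> t6
  t3 = 0 | (0 | 0 + b.0) has moves =b=> t6
  t4 = d.(0 + 0) + a.(0 + 0) has moves =a=> t7, =d=> t7
  t5 = 0\{b,d} | 0 has moves deadlocked
  t6 = 0 | 0 has moves deadlocked
  t7 = 0 + 0 has moves deadlocked
Run σ = ⟨aa⟩ on P: start {s0}
  [1] a ⇒ {s1, s2}
  [2] a ⇒ {s5}
  — P admits the full trace.
Run σ = ⟨aa⟩ on Q: start {t0}
  [1] a ⇒ {t1}
  [2] a ⇒ ∅  — Q cannot continue

aa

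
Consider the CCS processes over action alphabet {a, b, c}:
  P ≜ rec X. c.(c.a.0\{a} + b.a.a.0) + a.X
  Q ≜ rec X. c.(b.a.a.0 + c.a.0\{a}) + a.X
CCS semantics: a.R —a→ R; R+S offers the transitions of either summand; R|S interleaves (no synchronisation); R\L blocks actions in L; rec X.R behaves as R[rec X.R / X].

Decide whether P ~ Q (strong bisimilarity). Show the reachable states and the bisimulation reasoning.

bisimilar

Reachable graph of P (7 states):
  u0 = rec X. c.(c.a.0\{a} + b.a.a.0) + a.X | --a--▸ u0, --c--▸ u1
  u1 = c.a.0\{a} + b.a.a.0 | --b--▸ u2, --c--▸ u3
  u2 = a.a.0 | --a--▸ u4
  u3 = a.0\{a} | --a--▸ u5
  u4 = a.0 | --a--▸ u6
  u5 = 0\{a} | deadlocked
  u6 = 0 | deadlocked
Reachable graph of Q (7 states):
  v0 = rec X. c.(b.a.a.0 + c.a.0\{a}) + a.X | --a--▸ v0, --c--▸ v1
  v1 = b.a.a.0 + c.a.0\{a} | --b--▸ v2, --c--▸ v3
  v2 = a.a.0 | --a--▸ v4
  v3 = a.0\{a} | --a--▸ v5
  v4 = a.0 | --a--▸ v6
  v5 = 0\{a} | deadlocked
  v6 = 0 | deadlocked
Bisimilarity quotient blocks:
  B0 = {u0, v0}
  B1 = {u1, v1}
  B2 = {u3, u4, v3, v4}
  B3 = {u5, u6, v5, v6}
  B4 = {u2, v2}
u0 ∈ B0, v0 ∈ B0 → same block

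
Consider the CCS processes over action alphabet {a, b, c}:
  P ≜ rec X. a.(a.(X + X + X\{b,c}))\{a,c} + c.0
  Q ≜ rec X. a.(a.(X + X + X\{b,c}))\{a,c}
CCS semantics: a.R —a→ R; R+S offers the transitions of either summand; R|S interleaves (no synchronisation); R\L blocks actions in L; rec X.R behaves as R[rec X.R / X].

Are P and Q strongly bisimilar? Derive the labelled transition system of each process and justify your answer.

NO

Reachable graph of P (3 states):
  p0 = rec X. a.(a.(X + X + X\{b,c}))\{a,c} + c.0 :: -a-> p1, -c-> p2
  p1 = (a.((rec X. a.(a.(X + X + X\{b,c}))\{a,c} + c.0) + (rec X. a.(a.(X + X + X\{b,c}))\{a,c} + c.0) + (rec X. a.(a.(X + X + X\{b,c}))\{a,c} + c.0)\{b,c}))\{a,c} :: stopped
  p2 = 0 :: stopped
Reachable graph of Q (2 states):
  q0 = rec X. a.(a.(X + X + X\{b,c}))\{a,c} :: -a-> q1
  q1 = (a.((rec X. a.(a.(X + X + X\{b,c}))\{a,c}) + (rec X. a.(a.(X + X + X\{b,c}))\{a,c}) + (rec X. a.(a.(X + X + X\{b,c}))\{a,c})\{b,c}))\{a,c} :: stopped
Coarsest stable partition (strong bisimilarity classes):
  B0 = {p0}
  B1 = {p1, p2, q1}
  B2 = {q0}
p0 ∈ B0, q0 ∈ B2 → different blocks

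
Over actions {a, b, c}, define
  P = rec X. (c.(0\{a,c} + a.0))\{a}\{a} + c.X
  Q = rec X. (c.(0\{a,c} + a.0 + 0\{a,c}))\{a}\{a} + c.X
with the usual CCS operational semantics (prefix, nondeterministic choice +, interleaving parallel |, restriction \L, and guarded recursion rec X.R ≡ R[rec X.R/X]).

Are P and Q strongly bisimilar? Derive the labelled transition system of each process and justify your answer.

bisimilar

Reachable graph of P (2 states):
  p0 = rec X. (c.(0\{a,c} + a.0))\{a}\{a} + c.X :: =c=> p0, =c=> p1
  p1 = (0\{a,c} + a.0)\{a}\{a} :: (no moves)
Reachable graph of Q (2 states):
  q0 = rec X. (c.(0\{a,c} + a.0 + 0\{a,c}))\{a}\{a} + c.X :: =c=> q0, =c=> q1
  q1 = (0\{a,c} + a.0 + 0\{a,c})\{a}\{a} :: (no moves)
Bisimilarity quotient blocks:
  B0 = {p0, q0}
  B1 = {p1, q1}
p0 ∈ B0, q0 ∈ B0 → same block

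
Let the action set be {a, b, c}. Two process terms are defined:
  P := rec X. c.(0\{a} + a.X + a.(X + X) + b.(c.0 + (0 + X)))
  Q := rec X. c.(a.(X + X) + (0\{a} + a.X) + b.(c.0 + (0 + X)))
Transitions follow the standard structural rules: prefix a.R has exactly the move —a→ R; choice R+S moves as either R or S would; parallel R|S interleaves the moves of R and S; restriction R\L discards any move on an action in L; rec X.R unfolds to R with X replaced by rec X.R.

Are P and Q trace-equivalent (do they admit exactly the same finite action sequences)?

trace-equivalent

P's transition system — 5 states:
  u0 = rec X. c.(0\{a} + a.X + a.(X + X) + b.(c.0 + (0 + X))) :: -c-> u1
  u1 = 0\{a} + a.(rec X. c.(0\{a} + a.X + a.(X + X) + b.(c.0 + (0 + X)))) + a.((rec X. c.(0\{a} + a.X + a.(X + X) + b.(c.0 + (0 + X)))) + (rec X. c.(0\{a} + a.X + a.(X + X) + b.(c.0 + (0 + X))))) + b.(c.0 + (0 + (rec X. c.(0\{a} + a.X + a.(X + X) + b.(c.0 + (0 + X)))))) :: -a-> u0, -a-> u2, -b-> u3
  u2 = (rec X. c.(0\{a} + a.X + a.(X + X) + b.(c.0 + (0 + X)))) + (rec X. c.(0\{a} + a.X + a.(X + X) + b.(c.0 + (0 + X)))) :: -c-> u1
  u3 = c.0 + (0 + (rec X. c.(0\{a} + a.X + a.(X + X) + b.(c.0 + (0 + X))))) :: -c-> u1, -c-> u4
  u4 = 0 :: (no moves)
Q's transition system — 5 states:
  v0 = rec X. c.(a.(X + X) + (0\{a} + a.X) + b.(c.0 + (0 + X))) :: -c-> v1
  v1 = a.((rec X. c.(a.(X + X) + (0\{a} + a.X) + b.(c.0 + (0 + X)))) + (rec X. c.(a.(X + X) + (0\{a} + a.X) + b.(c.0 + (0 + X))))) + (0\{a} + a.(rec X. c.(a.(X + X) + (0\{a} + a.X) + b.(c.0 + (0 + X))))) + b.(c.0 + (0 + (rec X. c.(a.(X + X) + (0\{a} + a.X) + b.(c.0 + (0 + X)))))) :: -a-> v0, -a-> v2, -b-> v3
  v2 = (rec X. c.(a.(X + X) + (0\{a} + a.X) + b.(c.0 + (0 + X)))) + (rec X. c.(a.(X + X) + (0\{a} + a.X) + b.(c.0 + (0 + X)))) :: -c-> v1
  v3 = c.0 + (0 + (rec X. c.(a.(X + X) + (0\{a} + a.X) + b.(c.0 + (0 + X))))) :: -c-> v1, -c-> v4
  v4 = 0 :: (no moves)
Partition-refinement fixed point:
  B0 = {u0, u2, v0, v2}
  B1 = {u1, v1}
  B2 = {u3, v3}
  B3 = {u4, v4}
u0 ∈ B0, v0 ∈ B0 → same block
Bisimilar ⇒ trace-equivalent.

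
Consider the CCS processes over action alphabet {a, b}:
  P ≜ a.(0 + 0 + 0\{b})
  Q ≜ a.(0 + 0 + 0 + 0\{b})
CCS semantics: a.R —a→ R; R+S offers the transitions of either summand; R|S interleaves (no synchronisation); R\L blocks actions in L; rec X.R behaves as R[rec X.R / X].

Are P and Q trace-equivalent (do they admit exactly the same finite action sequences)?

traces(P) = traces(Q)

LTS(P): 2 reachable states
  m0 = a.(0 + 0 + 0\{b}) :: —a→ m1
  m1 = 0 + 0 + 0\{b} :: (no moves)
LTS(Q): 2 reachable states
  n0 = a.(0 + 0 + 0 + 0\{b}) :: —a→ n1
  n1 = 0 + 0 + 0 + 0\{b} :: (no moves)
Bisimilarity quotient blocks:
  B0 = {m0, n0}
  B1 = {m1, n1}
m0 ∈ B0, n0 ∈ B0 → same block
Bisimilar ⇒ trace-equivalent.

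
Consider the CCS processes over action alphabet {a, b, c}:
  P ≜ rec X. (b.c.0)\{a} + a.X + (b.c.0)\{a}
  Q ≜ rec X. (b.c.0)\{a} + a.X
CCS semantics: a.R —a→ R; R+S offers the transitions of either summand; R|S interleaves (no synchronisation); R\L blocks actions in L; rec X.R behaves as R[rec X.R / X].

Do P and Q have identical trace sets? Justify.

LTS(P): 3 reachable states
  u0 = rec X. (b.c.0)\{a} + a.X + (b.c.0)\{a} ⊢ —a→ u0, —b→ u1
  u1 = (c.0)\{a} ⊢ —c→ u2
  u2 = 0\{a} ⊢ deadlocked
LTS(Q): 3 reachable states
  v0 = rec X. (b.c.0)\{a} + a.X ⊢ —a→ v0, —b→ v1
  v1 = (c.0)\{a} ⊢ —c→ v2
  v2 = 0\{a} ⊢ deadlocked
Bisimilarity quotient blocks:
  B0 = {u0, v0}
  B1 = {u1, v1}
  B2 = {u2, v2}
u0 ∈ B0, v0 ∈ B0 → same block
Bisimilar ⇒ trace-equivalent.

trace-equivalent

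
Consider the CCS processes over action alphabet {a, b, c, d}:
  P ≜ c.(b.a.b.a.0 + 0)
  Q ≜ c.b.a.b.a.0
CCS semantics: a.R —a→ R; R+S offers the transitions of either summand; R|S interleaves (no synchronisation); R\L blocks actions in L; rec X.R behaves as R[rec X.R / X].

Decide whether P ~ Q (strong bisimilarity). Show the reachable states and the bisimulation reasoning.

LTS(P): 6 reachable states
  p0 = c.(b.a.b.a.0 + 0) → --c--▸ p1
  p1 = b.a.b.a.0 + 0 → --b--▸ p2
  p2 = a.b.a.0 → --a--▸ p3
  p3 = b.a.0 → --b--▸ p4
  p4 = a.0 → --a--▸ p5
  p5 = 0 → (no moves)
LTS(Q): 6 reachable states
  q0 = c.b.a.b.a.0 → --c--▸ q1
  q1 = b.a.b.a.0 → --b--▸ q2
  q2 = a.b.a.0 → --a--▸ q3
  q3 = b.a.0 → --b--▸ q4
  q4 = a.0 → --a--▸ q5
  q5 = 0 → (no moves)
Partition-refinement fixed point:
  B0 = {p0, q0}
  B1 = {p1, q1}
  B2 = {p2, q2}
  B3 = {p3, q3}
  B4 = {p4, q4}
  B5 = {p5, q5}
p0 ∈ B0, q0 ∈ B0 → same block

bisimilar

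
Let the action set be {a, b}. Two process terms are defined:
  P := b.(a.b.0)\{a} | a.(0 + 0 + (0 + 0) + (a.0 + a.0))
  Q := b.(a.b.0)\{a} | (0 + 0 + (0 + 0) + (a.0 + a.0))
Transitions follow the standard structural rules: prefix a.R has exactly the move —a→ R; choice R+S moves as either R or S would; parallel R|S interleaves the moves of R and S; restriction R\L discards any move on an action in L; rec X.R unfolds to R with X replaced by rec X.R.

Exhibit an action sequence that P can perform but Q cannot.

P's transition system — 6 states:
  u0 = b.(a.b.0)\{a} | a.(0 + 0 + (0 + 0) + (a.0 + a.0)) | =a=> u1, =b=> u2
  u1 = b.(a.b.0)\{a} | (0 + 0 + (0 + 0) + (a.0 + a.0)) | =a=> u3, =b=> u4
  u2 = (a.b.0)\{a} | a.(0 + 0 + (0 + 0) + (a.0 + a.0)) | =a=> u4
  u3 = b.(a.b.0)\{a} | 0 | =b=> u5
  u4 = (a.b.0)\{a} | (0 + 0 + (0 + 0) + (a.0 + a.0)) | =a=> u5
  u5 = (a.b.0)\{a} | 0 | deadlocked
Q's transition system — 4 states:
  v0 = b.(a.b.0)\{a} | (0 + 0 + (0 + 0) + (a.0 + a.0)) | =a=> v1, =b=> v2
  v1 = b.(a.b.0)\{a} | 0 | =b=> v3
  v2 = (a.b.0)\{a} | (0 + 0 + (0 + 0) + (a.0 + a.0)) | =a=> v3
  v3 = (a.b.0)\{a} | 0 | deadlocked
Trace ⟨aa⟩ through P, begin at {u0}:
  step 1 (a): {u1}
  step 2 (a): {u3}
  ✓ P
Trace ⟨aa⟩ through Q, begin at {v0}:
  step 1 (a): {v1}
  step 2 (a): no successor for Q

aa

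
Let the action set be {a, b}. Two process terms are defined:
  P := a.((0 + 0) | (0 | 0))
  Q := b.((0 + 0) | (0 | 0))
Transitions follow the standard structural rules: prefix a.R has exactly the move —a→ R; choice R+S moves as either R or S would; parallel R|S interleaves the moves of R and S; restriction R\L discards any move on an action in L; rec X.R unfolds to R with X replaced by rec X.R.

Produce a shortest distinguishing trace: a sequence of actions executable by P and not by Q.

LTS(P): 2 reachable states
  m0 = a.((0 + 0) | (0 | 0)) :: ··a··> m1
  m1 = (0 + 0) | (0 | 0) :: ∅
LTS(Q): 2 reachable states
  n0 = b.((0 + 0) | (0 | 0)) :: ··b··> n1
  n1 = (0 + 0) | (0 | 0) :: ∅
Trace ⟨a⟩ through P, begin at {m0}:
  after a @ step 1: {m1}
  — P admits the full trace.
Trace ⟨a⟩ through Q, begin at {n0}:
  after a @ step 1: no successor for Q

a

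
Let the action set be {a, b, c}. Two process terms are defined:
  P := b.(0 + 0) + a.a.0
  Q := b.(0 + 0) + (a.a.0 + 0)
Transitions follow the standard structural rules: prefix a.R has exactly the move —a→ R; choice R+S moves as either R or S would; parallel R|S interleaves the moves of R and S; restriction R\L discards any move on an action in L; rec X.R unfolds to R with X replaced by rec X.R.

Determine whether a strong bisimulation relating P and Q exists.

LTS(P): 4 reachable states
  s0 = b.(0 + 0) + a.a.0 → =a=> s1, =b=> s2
  s1 = a.0 → =a=> s3
  s2 = 0 + 0 → ·
  s3 = 0 → ·
LTS(Q): 4 reachable states
  t0 = b.(0 + 0) + (a.a.0 + 0) → =a=> t1, =b=> t2
  t1 = a.0 → =a=> t3
  t2 = 0 + 0 → ·
  t3 = 0 → ·
Bisimilarity quotient blocks:
  B0 = {s0, t0}
  B1 = {s2, s3, t2, t3}
  B2 = {s1, t1}
s0 ∈ B0, t0 ∈ B0 → same block

YES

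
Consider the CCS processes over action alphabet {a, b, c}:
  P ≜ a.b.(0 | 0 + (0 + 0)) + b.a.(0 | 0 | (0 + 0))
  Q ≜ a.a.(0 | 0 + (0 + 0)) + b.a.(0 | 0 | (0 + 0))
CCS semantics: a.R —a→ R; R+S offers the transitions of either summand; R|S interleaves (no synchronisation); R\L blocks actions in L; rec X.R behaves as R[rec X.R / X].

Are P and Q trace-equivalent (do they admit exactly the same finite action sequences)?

trace-distinct — witness ⟨ab⟩

P's transition system — 5 states:
  m0 = a.b.(0 | 0 + (0 + 0)) + b.a.(0 | 0 | (0 + 0)) has moves -a-> m1, -b-> m2
  m1 = b.(0 | 0 + (0 + 0)) has moves -b-> m3
  m2 = a.(0 | 0 | (0 + 0)) has moves -a-> m4
  m3 = 0 | 0 + (0 + 0) has moves ∅
  m4 = 0 | 0 | (0 + 0) has moves ∅
Q's transition system — 5 states:
  n0 = a.a.(0 | 0 + (0 + 0)) + b.a.(0 | 0 | (0 + 0)) has moves -a-> n1, -b-> n2
  n1 = a.(0 | 0 + (0 + 0)) has moves -a-> n3
  n2 = a.(0 | 0 | (0 + 0)) has moves -a-> n4
  n3 = 0 | 0 + (0 + 0) has moves ∅
  n4 = 0 | 0 | (0 + 0) has moves ∅
Run σ = ⟨ab⟩ on P: start {m0}
  [1] a ⇒ {m1}
  [2] b ⇒ {m3}
  ✓ P
Run σ = ⟨ab⟩ on Q: start {n0}
  [1] a ⇒ {n1}
  [2] b ⇒ ∅ (Q stuck)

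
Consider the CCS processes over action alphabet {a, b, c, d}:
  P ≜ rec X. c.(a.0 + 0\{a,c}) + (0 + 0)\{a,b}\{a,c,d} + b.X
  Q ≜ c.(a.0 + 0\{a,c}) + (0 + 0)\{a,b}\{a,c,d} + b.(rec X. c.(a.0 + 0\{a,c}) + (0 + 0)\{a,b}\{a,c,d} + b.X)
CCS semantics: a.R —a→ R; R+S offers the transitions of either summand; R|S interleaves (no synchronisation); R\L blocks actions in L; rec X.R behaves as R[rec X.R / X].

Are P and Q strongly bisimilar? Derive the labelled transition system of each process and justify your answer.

P's transition system — 3 states:
  u0 = rec X. c.(a.0 + 0\{a,c}) + (0 + 0)\{a,b}\{a,c,d} + b.X ⊢ =b=> u0, =c=> u1
  u1 = a.0 + 0\{a,c} ⊢ =a=> u2
  u2 = 0 ⊢ ·
Q's transition system — 4 states:
  v0 = c.(a.0 + 0\{a,c}) + (0 + 0)\{a,b}\{a,c,d} + b.(rec X. c.(a.0 + 0\{a,c}) + (0 + 0)\{a,b}\{a,c,d} + b.X) ⊢ =b=> v1, =c=> v2
  v1 = rec X. c.(a.0 + 0\{a,c}) + (0 + 0)\{a,b}\{a,c,d} + b.X ⊢ =b=> v1, =c=> v2
  v2 = a.0 + 0\{a,c} ⊢ =a=> v3
  v3 = 0 ⊢ ·
Bisimilarity quotient blocks:
  B0 = {u0, v0, v1}
  B1 = {u1, v2}
  B2 = {u2, v3}
u0 ∈ B0, v0 ∈ B0 → same block

P ~ Q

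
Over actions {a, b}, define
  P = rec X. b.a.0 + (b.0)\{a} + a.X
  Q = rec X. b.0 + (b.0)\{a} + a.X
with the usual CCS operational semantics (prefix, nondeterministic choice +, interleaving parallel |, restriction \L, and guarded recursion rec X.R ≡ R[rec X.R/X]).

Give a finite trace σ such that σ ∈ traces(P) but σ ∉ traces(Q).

P's transition system — 4 states:
  u0 = rec X. b.a.0 + (b.0)\{a} + a.X → --a--▸ u0, --b--▸ u1, --b--▸ u2
  u1 = 0\{a} → ∅
  u2 = a.0 → --a--▸ u3
  u3 = 0 → ∅
Q's transition system — 3 states:
  v0 = rec X. b.0 + (b.0)\{a} + a.X → --a--▸ v0, --b--▸ v1, --b--▸ v2
  v1 = 0 → ∅
  v2 = 0\{a} → ∅
Trace ⟨ba⟩ through P, begin at {u0}:
  step 1 (b): {u1, u2}
  step 2 (a): {u3}
  ✓ P
Trace ⟨ba⟩ through Q, begin at {v0}:
  step 1 (b): {v1, v2}
  step 2 (a): ∅  — Q cannot continue

ba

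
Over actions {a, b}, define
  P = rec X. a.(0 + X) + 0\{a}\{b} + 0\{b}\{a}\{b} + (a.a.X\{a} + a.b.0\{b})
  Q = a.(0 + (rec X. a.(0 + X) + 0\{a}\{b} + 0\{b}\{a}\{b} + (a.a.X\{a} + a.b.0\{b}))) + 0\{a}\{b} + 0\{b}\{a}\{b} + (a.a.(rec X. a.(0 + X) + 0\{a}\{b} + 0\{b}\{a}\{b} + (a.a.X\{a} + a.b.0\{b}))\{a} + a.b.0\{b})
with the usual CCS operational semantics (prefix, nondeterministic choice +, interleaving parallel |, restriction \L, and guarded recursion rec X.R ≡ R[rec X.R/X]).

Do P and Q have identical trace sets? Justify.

LTS(P): 6 reachable states
  s0 = rec X. a.(0 + X) + 0\{a}\{b} + 0\{b}\{a}\{b} + (a.a.X\{a} + a.b.0\{b}) has moves =a=> s1, =a=> s2, =a=> s3
  s1 = 0 + (rec X. a.(0 + X) + 0\{a}\{b} + 0\{b}\{a}\{b} + (a.a.X\{a} + a.b.0\{b})) has moves =a=> s1, =a=> s2, =a=> s3
  s2 = a.(rec X. a.(0 + X) + 0\{a}\{b} + 0\{b}\{a}\{b} + (a.a.X\{a} + a.b.0\{b}))\{a} has moves =a=> s4
  s3 = b.0\{b} has moves =b=> s5
  s4 = (rec X. a.(0 + X) + 0\{a}\{b} + 0\{b}\{a}\{b} + (a.a.X\{a} + a.b.0\{b}))\{a} has moves ·
  s5 = 0\{b} has moves ·
LTS(Q): 6 reachable states
  t0 = a.(0 + (rec X. a.(0 + X) + 0\{a}\{b} + 0\{b}\{a}\{b} + (a.a.X\{a} + a.b.0\{b}))) + 0\{a}\{b} + 0\{b}\{a}\{b} + (a.a.(rec X. a.(0 + X) + 0\{a}\{b} + 0\{b}\{a}\{b} + (a.a.X\{a} + a.b.0\{b}))\{a} + a.b.0\{b}) has moves =a=> t1, =a=> t2, =a=> t3
  t1 = 0 + (rec X. a.(0 + X) + 0\{a}\{b} + 0\{b}\{a}\{b} + (a.a.X\{a} + a.b.0\{b})) has moves =a=> t1, =a=> t2, =a=> t3
  t2 = a.(rec X. a.(0 + X) + 0\{a}\{b} + 0\{b}\{a}\{b} + (a.a.X\{a} + a.b.0\{b}))\{a} has moves =a=> t4
  t3 = b.0\{b} has moves =b=> t5
  t4 = (rec X. a.(0 + X) + 0\{a}\{b} + 0\{b}\{a}\{b} + (a.a.X\{a} + a.b.0\{b}))\{a} has moves ·
  t5 = 0\{b} has moves ·
Partition-refinement fixed point:
  B0 = {s0, s1, t0, t1}
  B1 = {s2, t2}
  B2 = {s4, s5, t4, t5}
  B3 = {s3, t3}
s0 ∈ B0, t0 ∈ B0 → same block
Bisimilar ⇒ trace-equivalent.

trace-equivalent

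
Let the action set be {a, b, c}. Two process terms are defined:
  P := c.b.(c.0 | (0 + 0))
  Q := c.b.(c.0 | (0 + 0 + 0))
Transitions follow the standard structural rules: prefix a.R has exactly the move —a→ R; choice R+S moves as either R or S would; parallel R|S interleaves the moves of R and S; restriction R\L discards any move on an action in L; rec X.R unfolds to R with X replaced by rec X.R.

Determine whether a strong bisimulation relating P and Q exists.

Reachable graph of P (4 states):
  s0 = c.b.(c.0 | (0 + 0)) :: —c→ s1
  s1 = b.(c.0 | (0 + 0)) :: —b→ s2
  s2 = c.0 | (0 + 0) :: —c→ s3
  s3 = 0 | (0 + 0) :: ·
Reachable graph of Q (4 states):
  t0 = c.b.(c.0 | (0 + 0 + 0)) :: —c→ t1
  t1 = b.(c.0 | (0 + 0 + 0)) :: —b→ t2
  t2 = c.0 | (0 + 0 + 0) :: —c→ t3
  t3 = 0 | (0 + 0 + 0) :: ·
Bisimilarity quotient blocks:
  B0 = {s0, t0}
  B1 = {s1, t1}
  B2 = {s2, t2}
  B3 = {s3, t3}
s0 ∈ B0, t0 ∈ B0 → same block

bisimilar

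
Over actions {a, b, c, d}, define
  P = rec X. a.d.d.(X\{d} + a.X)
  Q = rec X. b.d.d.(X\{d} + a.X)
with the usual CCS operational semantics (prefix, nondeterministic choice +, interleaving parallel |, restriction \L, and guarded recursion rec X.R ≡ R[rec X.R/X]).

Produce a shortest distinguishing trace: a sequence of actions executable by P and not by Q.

LTS(P): 5 reachable states
  p0 = rec X. a.d.d.(X\{d} + a.X) | -a-> p1
  p1 = d.d.((rec X. a.d.d.(X\{d} + a.X))\{d} + a.(rec X. a.d.d.(X\{d} + a.X))) | -d-> p2
  p2 = d.((rec X. a.d.d.(X\{d} + a.X))\{d} + a.(rec X. a.d.d.(X\{d} + a.X))) | -d-> p3
  p3 = (rec X. a.d.d.(X\{d} + a.X))\{d} + a.(rec X. a.d.d.(X\{d} + a.X)) | -a-> p0, -a-> p4
  p4 = (d.d.((rec X. a.d.d.(X\{d} + a.X))\{d} + a.(rec X. a.d.d.(X\{d} + a.X))))\{d} | deadlocked
LTS(Q): 5 reachable states
  q0 = rec X. b.d.d.(X\{d} + a.X) | -b-> q1
  q1 = d.d.((rec X. b.d.d.(X\{d} + a.X))\{d} + a.(rec X. b.d.d.(X\{d} + a.X))) | -d-> q2
  q2 = d.((rec X. b.d.d.(X\{d} + a.X))\{d} + a.(rec X. b.d.d.(X\{d} + a.X))) | -d-> q3
  q3 = (rec X. b.d.d.(X\{d} + a.X))\{d} + a.(rec X. b.d.d.(X\{d} + a.X)) | -a-> q0, -b-> q4
  q4 = (d.d.((rec X. b.d.d.(X\{d} + a.X))\{d} + a.(rec X. b.d.d.(X\{d} + a.X))))\{d} | deadlocked
Executing a from P (initial set {p0}):
  [1] a ⇒ {p1}
  — P admits the full trace.
Executing a from Q (initial set {q0}):
  [1] a ⇒ ∅  — Q cannot continue

a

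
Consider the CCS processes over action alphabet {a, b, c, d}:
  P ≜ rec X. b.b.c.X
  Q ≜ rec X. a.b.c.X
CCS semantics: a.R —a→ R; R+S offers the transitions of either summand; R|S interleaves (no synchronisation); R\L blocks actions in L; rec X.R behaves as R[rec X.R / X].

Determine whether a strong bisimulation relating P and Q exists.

not bisimilar

P's transition system — 3 states:
  s0 = rec X. b.b.c.X :: —b→ s1
  s1 = b.c.(rec X. b.b.c.X) :: —b→ s2
  s2 = c.(rec X. b.b.c.X) :: —c→ s0
Q's transition system — 3 states:
  t0 = rec X. a.b.c.X :: —a→ t1
  t1 = b.c.(rec X. a.b.c.X) :: —b→ t2
  t2 = c.(rec X. a.b.c.X) :: —c→ t0
Coarsest stable partition (strong bisimilarity classes):
  B0 = {s0}
  B1 = {s1}
  B2 = {s2}
  B3 = {t0}
  B4 = {t1}
  B5 = {t2}
s0 ∈ B0, t0 ∈ B3 → different blocks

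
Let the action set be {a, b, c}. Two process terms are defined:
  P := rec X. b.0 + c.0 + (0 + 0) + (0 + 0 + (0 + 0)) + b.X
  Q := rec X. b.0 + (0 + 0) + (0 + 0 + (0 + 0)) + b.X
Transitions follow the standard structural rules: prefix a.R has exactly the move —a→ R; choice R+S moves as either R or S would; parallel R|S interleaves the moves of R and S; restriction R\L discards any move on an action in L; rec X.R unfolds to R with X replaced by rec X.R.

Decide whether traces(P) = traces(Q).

Reachable graph of P (2 states):
  u0 = rec X. b.0 + c.0 + (0 + 0) + (0 + 0 + (0 + 0)) + b.X has moves -b-> u0, -b-> u1, -c-> u1
  u1 = 0 has moves deadlocked
Reachable graph of Q (2 states):
  v0 = rec X. b.0 + (0 + 0) + (0 + 0 + (0 + 0)) + b.X has moves -b-> v0, -b-> v1
  v1 = 0 has moves deadlocked
Run σ = ⟨c⟩ on P: start {u0}
  after c @ step 1: {u1}
  P completes σ.
Run σ = ⟨c⟩ on Q: start {v0}
  after c @ step 1: ∅ (Q stuck)

NO — witness ⟨c⟩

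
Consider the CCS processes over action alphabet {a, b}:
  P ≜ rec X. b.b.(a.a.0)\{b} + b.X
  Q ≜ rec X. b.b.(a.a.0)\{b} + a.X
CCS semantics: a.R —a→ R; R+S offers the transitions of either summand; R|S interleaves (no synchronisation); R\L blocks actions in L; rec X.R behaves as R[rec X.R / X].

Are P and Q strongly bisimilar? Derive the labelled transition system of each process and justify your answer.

NO

Reachable graph of P (5 states):
  s0 = rec X. b.b.(a.a.0)\{b} + b.X :: =b=> s0, =b=> s1
  s1 = b.(a.a.0)\{b} :: =b=> s2
  s2 = (a.a.0)\{b} :: =a=> s3
  s3 = (a.0)\{b} :: =a=> s4
  s4 = 0\{b} :: ∅
Reachable graph of Q (5 states):
  t0 = rec X. b.b.(a.a.0)\{b} + a.X :: =a=> t0, =b=> t1
  t1 = b.(a.a.0)\{b} :: =b=> t2
  t2 = (a.a.0)\{b} :: =a=> t3
  t3 = (a.0)\{b} :: =a=> t4
  t4 = 0\{b} :: ∅
Coarsest stable partition (strong bisimilarity classes):
  B0 = {s0}
  B1 = {s1, t1}
  B2 = {s2, t2}
  B3 = {s3, t3}
  B4 = {s4, t4}
  B5 = {t0}
s0 ∈ B0, t0 ∈ B5 → different blocks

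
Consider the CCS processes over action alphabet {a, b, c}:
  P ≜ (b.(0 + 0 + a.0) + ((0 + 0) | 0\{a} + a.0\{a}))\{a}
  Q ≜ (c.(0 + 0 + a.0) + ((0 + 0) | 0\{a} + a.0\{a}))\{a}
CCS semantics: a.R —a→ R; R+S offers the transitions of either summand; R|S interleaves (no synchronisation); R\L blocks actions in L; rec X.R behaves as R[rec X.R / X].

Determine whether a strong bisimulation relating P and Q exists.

P ≁ Q

P's transition system — 2 states:
  p0 = (b.(0 + 0 + a.0) + ((0 + 0) | 0\{a} + a.0\{a}))\{a} → ··b··> p1
  p1 = (0 + 0 + a.0)\{a} → deadlocked
Q's transition system — 2 states:
  q0 = (c.(0 + 0 + a.0) + ((0 + 0) | 0\{a} + a.0\{a}))\{a} → ··c··> q1
  q1 = (0 + 0 + a.0)\{a} → deadlocked
Bisimilarity quotient blocks:
  B0 = {p0}
  B1 = {p1, q1}
  B2 = {q0}
p0 ∈ B0, q0 ∈ B2 → different blocks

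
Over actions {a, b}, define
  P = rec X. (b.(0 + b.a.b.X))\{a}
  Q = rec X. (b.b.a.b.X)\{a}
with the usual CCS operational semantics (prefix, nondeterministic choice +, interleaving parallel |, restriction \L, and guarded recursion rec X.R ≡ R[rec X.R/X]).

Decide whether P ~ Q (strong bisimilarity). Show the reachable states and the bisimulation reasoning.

LTS(P): 3 reachable states
  s0 = rec X. (b.(0 + b.a.b.X))\{a} → ··b··> s1
  s1 = (0 + b.a.b.(rec X. (b.(0 + b.a.b.X))\{a}))\{a} → ··b··> s2
  s2 = (a.b.(rec X. (b.(0 + b.a.b.X))\{a}))\{a} → (no moves)
LTS(Q): 3 reachable states
  t0 = rec X. (b.b.a.b.X)\{a} → ··b··> t1
  t1 = (b.a.b.(rec X. (b.b.a.b.X)\{a}))\{a} → ··b··> t2
  t2 = (a.b.(rec X. (b.b.a.b.X)\{a}))\{a} → (no moves)
Bisimilarity quotient blocks:
  B0 = {s0, t0}
  B1 = {s1, t1}
  B2 = {s2, t2}
s0 ∈ B0, t0 ∈ B0 → same block

bisimilar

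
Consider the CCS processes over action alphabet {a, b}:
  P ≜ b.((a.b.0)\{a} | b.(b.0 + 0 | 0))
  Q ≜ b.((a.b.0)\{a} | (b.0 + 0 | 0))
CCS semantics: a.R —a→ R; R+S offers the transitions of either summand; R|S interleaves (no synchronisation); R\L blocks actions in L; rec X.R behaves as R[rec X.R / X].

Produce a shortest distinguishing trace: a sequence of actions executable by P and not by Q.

bbb

P's transition system — 4 states:
  s0 = b.((a.b.0)\{a} | b.(b.0 + 0 | 0)) | -b-> s1
  s1 = (a.b.0)\{a} | b.(b.0 + 0 | 0) | -b-> s2
  s2 = (a.b.0)\{a} | (b.0 + 0 | 0) | -b-> s3
  s3 = (a.b.0)\{a} | 0 | ∅
Q's transition system — 3 states:
  t0 = b.((a.b.0)\{a} | (b.0 + 0 | 0)) | -b-> t1
  t1 = (a.b.0)\{a} | (b.0 + 0 | 0) | -b-> t2
  t2 = (a.b.0)\{a} | 0 | ∅
Run σ = ⟨bbb⟩ on P: start {s0}
  [1] b ⇒ {s1}
  [2] b ⇒ {s2}
  [3] b ⇒ {s3}
  ✓ P
Run σ = ⟨bbb⟩ on Q: start {t0}
  [1] b ⇒ {t1}
  [2] b ⇒ {t2}
  [3] b ⇒ no successor for Q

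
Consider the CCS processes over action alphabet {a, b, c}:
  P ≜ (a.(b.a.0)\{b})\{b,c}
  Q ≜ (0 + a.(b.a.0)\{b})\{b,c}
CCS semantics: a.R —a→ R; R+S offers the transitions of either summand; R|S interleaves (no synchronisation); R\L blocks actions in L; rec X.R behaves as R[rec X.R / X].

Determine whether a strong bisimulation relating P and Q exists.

P ~ Q

P's transition system — 2 states:
  s0 = (a.(b.a.0)\{b})\{b,c} ⊢ -a-> s1
  s1 = (b.a.0)\{b}\{b,c} ⊢ stopped
Q's transition system — 2 states:
  t0 = (0 + a.(b.a.0)\{b})\{b,c} ⊢ -a-> t1
  t1 = (b.a.0)\{b}\{b,c} ⊢ stopped
Coarsest stable partition (strong bisimilarity classes):
  B0 = {s0, t0}
  B1 = {s1, t1}
s0 ∈ B0, t0 ∈ B0 → same block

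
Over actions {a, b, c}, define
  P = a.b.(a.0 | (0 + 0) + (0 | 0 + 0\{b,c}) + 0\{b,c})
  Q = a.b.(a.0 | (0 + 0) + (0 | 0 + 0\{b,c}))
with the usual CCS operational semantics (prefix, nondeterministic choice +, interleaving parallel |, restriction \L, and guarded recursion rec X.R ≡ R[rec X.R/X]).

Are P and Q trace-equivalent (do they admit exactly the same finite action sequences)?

Reachable graph of P (4 states):
  p0 = a.b.(a.0 | (0 + 0) + (0 | 0 + 0\{b,c}) + 0\{b,c}) ⊢ =a=> p1
  p1 = b.(a.0 | (0 + 0) + (0 | 0 + 0\{b,c}) + 0\{b,c}) ⊢ =b=> p2
  p2 = a.0 | (0 + 0) + (0 | 0 + 0\{b,c}) + 0\{b,c} ⊢ =a=> p3
  p3 = 0 | (0 + 0) ⊢ stopped
Reachable graph of Q (4 states):
  q0 = a.b.(a.0 | (0 + 0) + (0 | 0 + 0\{b,c})) ⊢ =a=> q1
  q1 = b.(a.0 | (0 + 0) + (0 | 0 + 0\{b,c})) ⊢ =b=> q2
  q2 = a.0 | (0 + 0) + (0 | 0 + 0\{b,c}) ⊢ =a=> q3
  q3 = 0 | (0 + 0) ⊢ stopped
Coarsest stable partition (strong bisimilarity classes):
  B0 = {p0, q0}
  B1 = {p1, q1}
  B2 = {p2, q2}
  B3 = {p3, q3}
p0 ∈ B0, q0 ∈ B0 → same block
Bisimilar ⇒ trace-equivalent.

traces(P) = traces(Q)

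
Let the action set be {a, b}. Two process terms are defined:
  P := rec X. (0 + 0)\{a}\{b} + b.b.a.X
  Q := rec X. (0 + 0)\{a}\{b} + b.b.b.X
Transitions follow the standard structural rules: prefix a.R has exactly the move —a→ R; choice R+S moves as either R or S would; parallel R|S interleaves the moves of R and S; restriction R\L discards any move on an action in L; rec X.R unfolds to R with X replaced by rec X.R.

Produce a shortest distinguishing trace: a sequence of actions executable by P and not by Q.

bba

P's transition system — 3 states:
  m0 = rec X. (0 + 0)\{a}\{b} + b.b.a.X has moves —b→ m1
  m1 = b.a.(rec X. (0 + 0)\{a}\{b} + b.b.a.X) has moves —b→ m2
  m2 = a.(rec X. (0 + 0)\{a}\{b} + b.b.a.X) has moves —a→ m0
Q's transition system — 3 states:
  n0 = rec X. (0 + 0)\{a}\{b} + b.b.b.X has moves —b→ n1
  n1 = b.b.(rec X. (0 + 0)\{a}\{b} + b.b.b.X) has moves —b→ n2
  n2 = b.(rec X. (0 + 0)\{a}\{b} + b.b.b.X) has moves —b→ n0
Run σ = ⟨bba⟩ on P: start {m0}
  step 1 (b): {m1}
  step 2 (b): {m2}
  step 3 (a): {m0}
  ✓ P
Run σ = ⟨bba⟩ on Q: start {n0}
  step 1 (b): {n1}
  step 2 (b): {n2}
  step 3 (a): ∅  — Q cannot continue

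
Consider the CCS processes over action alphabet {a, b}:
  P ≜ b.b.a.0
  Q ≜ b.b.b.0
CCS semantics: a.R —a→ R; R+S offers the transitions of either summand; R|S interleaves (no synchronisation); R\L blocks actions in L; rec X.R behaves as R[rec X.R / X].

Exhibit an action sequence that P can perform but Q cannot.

bba

Reachable graph of P (4 states):
  s0 = b.b.a.0 ⊢ =b=> s1
  s1 = b.a.0 ⊢ =b=> s2
  s2 = a.0 ⊢ =a=> s3
  s3 = 0 ⊢ (no moves)
Reachable graph of Q (4 states):
  t0 = b.b.b.0 ⊢ =b=> t1
  t1 = b.b.0 ⊢ =b=> t2
  t2 = b.0 ⊢ =b=> t3
  t3 = 0 ⊢ (no moves)
Run σ = ⟨bba⟩ on P: start {s0}
  [1] b ⇒ {s1}
  [2] b ⇒ {s2}
  [3] a ⇒ {s3}
  — P admits the full trace.
Run σ = ⟨bba⟩ on Q: start {t0}
  [1] b ⇒ {t1}
  [2] b ⇒ {t2}
  [3] a ⇒ ∅  — Q cannot continue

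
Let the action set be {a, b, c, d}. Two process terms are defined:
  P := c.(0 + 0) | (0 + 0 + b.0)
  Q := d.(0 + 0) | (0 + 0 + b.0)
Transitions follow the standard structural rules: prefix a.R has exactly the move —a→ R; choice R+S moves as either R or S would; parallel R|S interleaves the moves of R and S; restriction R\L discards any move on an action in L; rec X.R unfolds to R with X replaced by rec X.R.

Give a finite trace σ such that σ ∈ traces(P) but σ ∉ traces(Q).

c

LTS(P): 4 reachable states
  p0 = c.(0 + 0) | (0 + 0 + b.0) has moves -b-> p1, -c-> p2
  p1 = c.(0 + 0) | 0 has moves -c-> p3
  p2 = (0 + 0) | (0 + 0 + b.0) has moves -b-> p3
  p3 = (0 + 0) | 0 has moves deadlocked
LTS(Q): 4 reachable states
  q0 = d.(0 + 0) | (0 + 0 + b.0) has moves -b-> q1, -d-> q2
  q1 = d.(0 + 0) | 0 has moves -d-> q3
  q2 = (0 + 0) | (0 + 0 + b.0) has moves -b-> q3
  q3 = (0 + 0) | 0 has moves deadlocked
Trace ⟨c⟩ through P, begin at {p0}:
  after c @ step 1: {p2}
  P completes σ.
Trace ⟨c⟩ through Q, begin at {q0}:
  after c @ step 1: no successor for Q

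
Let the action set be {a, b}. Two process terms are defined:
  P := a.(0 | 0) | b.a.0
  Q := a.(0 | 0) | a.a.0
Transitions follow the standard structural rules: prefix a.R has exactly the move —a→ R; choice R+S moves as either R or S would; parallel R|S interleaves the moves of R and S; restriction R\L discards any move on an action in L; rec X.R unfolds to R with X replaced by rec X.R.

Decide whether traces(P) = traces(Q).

LTS(P): 6 reachable states
  p0 = a.(0 | 0) | b.a.0 has moves ··a··> p1, ··b··> p2
  p1 = 0 | 0 | b.a.0 has moves ··b··> p3
  p2 = a.(0 | 0) | a.0 has moves ··a··> p3, ··a··> p4
  p3 = 0 | 0 | a.0 has moves ··a··> p5
  p4 = a.(0 | 0) | 0 has moves ··a··> p5
  p5 = 0 | 0 | 0 has moves ·
LTS(Q): 6 reachable states
  q0 = a.(0 | 0) | a.a.0 has moves ··a··> q1, ··a··> q2
  q1 = 0 | 0 | a.a.0 has moves ··a··> q3
  q2 = a.(0 | 0) | a.0 has moves ··a··> q3, ··a··> q4
  q3 = 0 | 0 | a.0 has moves ··a··> q5
  q4 = a.(0 | 0) | 0 has moves ··a··> q5
  q5 = 0 | 0 | 0 has moves ·
Run σ = ⟨b⟩ on P: start {p0}
  [1] b ⇒ {p2}
  P completes σ.
Run σ = ⟨b⟩ on Q: start {q0}
  [1] b ⇒ no successor for Q

traces(P) ≠ traces(Q) — witness ⟨b⟩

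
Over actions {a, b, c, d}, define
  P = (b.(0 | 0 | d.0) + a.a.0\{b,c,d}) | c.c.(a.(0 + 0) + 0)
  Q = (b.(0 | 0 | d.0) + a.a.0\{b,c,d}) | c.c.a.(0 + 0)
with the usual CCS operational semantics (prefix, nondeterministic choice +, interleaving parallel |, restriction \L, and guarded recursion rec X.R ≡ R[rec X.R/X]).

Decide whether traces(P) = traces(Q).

Reachable graph of P (20 states):
  p0 = (b.(0 | 0 | d.0) + a.a.0\{b,c,d}) | c.c.(a.(0 + 0) + 0) → —a→ p1, —b→ p2, —c→ p3
  p1 = a.0\{b,c,d} | c.c.(a.(0 + 0) + 0) → —a→ p4, —c→ p5
  p2 = 0 | 0 | d.0 | c.c.(a.(0 + 0) + 0) → —c→ p6, —d→ p7
  p3 = (b.(0 | 0 | d.0) + a.a.0\{b,c,d}) | c.(a.(0 + 0) + 0) → —a→ p5, —b→ p6, —c→ p8
  p4 = 0\{b,c,d} | c.c.(a.(0 + 0) + 0) → —c→ p9
  p5 = a.0\{b,c,d} | c.(a.(0 + 0) + 0) → —a→ p9, —c→ p10
  p6 = 0 | 0 | d.0 | c.(a.(0 + 0) + 0) → —c→ p11, —d→ p12
  p7 = 0 | 0 | 0 | c.c.(a.(0 + 0) + 0) → —c→ p12
  p8 = (b.(0 | 0 | d.0) + a.a.0\{b,c,d}) | (a.(0 + 0) + 0) → —a→ p10, —a→ p13, —b→ p11
  p9 = 0\{b,c,d} | c.(a.(0 + 0) + 0) → —c→ p14
  p10 = a.0\{b,c,d} | (a.(0 + 0) + 0) → —a→ p14, —a→ p15
  p11 = 0 | 0 | d.0 | (a.(0 + 0) + 0) → —a→ p16, —d→ p17
  p12 = 0 | 0 | 0 | c.(a.(0 + 0) + 0) → —c→ p17
  p13 = (b.(0 | 0 | d.0) + a.a.0\{b,c,d}) | (0 + 0) → —a→ p15, —b→ p16
  p14 = 0\{b,c,d} | (a.(0 + 0) + 0) → —a→ p18
  p15 = a.0\{b,c,d} | (0 + 0) → —a→ p18
  p16 = 0 | 0 | d.0 | (0 + 0) → —d→ p19
  p17 = 0 | 0 | 0 | (a.(0 + 0) + 0) → —a→ p19
  p18 = 0\{b,c,d} | (0 + 0) → (no moves)
  p19 = 0 | 0 | 0 | (0 + 0) → (no moves)
Reachable graph of Q (20 states):
  q0 = (b.(0 | 0 | d.0) + a.a.0\{b,c,d}) | c.c.a.(0 + 0) → —a→ q1, —b→ q2, —c→ q3
  q1 = a.0\{b,c,d} | c.c.a.(0 + 0) → —a→ q4, —c→ q5
  q2 = 0 | 0 | d.0 | c.c.a.(0 + 0) → —c→ q6, —d→ q7
  q3 = (b.(0 | 0 | d.0) + a.a.0\{b,c,d}) | c.a.(0 + 0) → —a→ q5, —b→ q6, —c→ q8
  q4 = 0\{b,c,d} | c.c.a.(0 + 0) → —c→ q9
  q5 = a.0\{b,c,d} | c.a.(0 + 0) → —a→ q9, —c→ q10
  q6 = 0 | 0 | d.0 | c.a.(0 + 0) → —c→ q11, —d→ q12
  q7 = 0 | 0 | 0 | c.c.a.(0 + 0) → —c→ q12
  q8 = (b.(0 | 0 | d.0) + a.a.0\{b,c,d}) | a.(0 + 0) → —a→ q10, —a→ q13, —b→ q11
  q9 = 0\{b,c,d} | c.a.(0 + 0) → —c→ q14
  q10 = a.0\{b,c,d} | a.(0 + 0) → —a→ q14, —a→ q15
  q11 = 0 | 0 | d.0 | a.(0 + 0) → —a→ q16, —d→ q17
  q12 = 0 | 0 | 0 | c.a.(0 + 0) → —c→ q17
  q13 = (b.(0 | 0 | d.0) + a.a.0\{b,c,d}) | (0 + 0) → —a→ q15, —b→ q16
  q14 = 0\{b,c,d} | a.(0 + 0) → —a→ q18
  q15 = a.0\{b,c,d} | (0 + 0) → —a→ q18
  q16 = 0 | 0 | d.0 | (0 + 0) → —d→ q19
  q17 = 0 | 0 | 0 | a.(0 + 0) → —a→ q19
  q18 = 0\{b,c,d} | (0 + 0) → (no moves)
  q19 = 0 | 0 | 0 | (0 + 0) → (no moves)
Partition-refinement fixed point:
  B0 = {p0, q0}
  B1 = {p2, q2}
  B2 = {p6, q6}
  B3 = {p12, p9, q12, q9}
  B4 = {p14, p15, p17, q14, q15, q17}
  B5 = {p18, p19, q18, q19}
  B6 = {p11, q11}
  B7 = {p16, q16}
  B8 = {p4, p7, q4, q7}
  B9 = {p1, q1}
  B10 = {p5, q5}
  B11 = {p10, q10}
  B12 = {p3, q3}
  B13 = {p8, q8}
  B14 = {p13, q13}
p0 ∈ B0, q0 ∈ B0 → same block
Bisimilar ⇒ trace-equivalent.

traces(P) = traces(Q)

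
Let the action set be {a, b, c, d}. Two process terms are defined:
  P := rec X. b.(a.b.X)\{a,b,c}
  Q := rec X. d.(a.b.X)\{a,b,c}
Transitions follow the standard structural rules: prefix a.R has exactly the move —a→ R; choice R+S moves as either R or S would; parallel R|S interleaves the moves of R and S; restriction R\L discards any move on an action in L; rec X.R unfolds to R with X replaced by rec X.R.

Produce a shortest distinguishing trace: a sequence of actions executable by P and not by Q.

b

LTS(P): 2 reachable states
  u0 = rec X. b.(a.b.X)\{a,b,c} ⊢ --b--▸ u1
  u1 = (a.b.(rec X. b.(a.b.X)\{a,b,c}))\{a,b,c} ⊢ ·
LTS(Q): 2 reachable states
  v0 = rec X. d.(a.b.X)\{a,b,c} ⊢ --d--▸ v1
  v1 = (a.b.(rec X. d.(a.b.X)\{a,b,c}))\{a,b,c} ⊢ ·
Run σ = ⟨b⟩ on P: start {u0}
  [1] b ⇒ {u1}
  — P admits the full trace.
Run σ = ⟨b⟩ on Q: start {v0}
  [1] b ⇒ no successor for Q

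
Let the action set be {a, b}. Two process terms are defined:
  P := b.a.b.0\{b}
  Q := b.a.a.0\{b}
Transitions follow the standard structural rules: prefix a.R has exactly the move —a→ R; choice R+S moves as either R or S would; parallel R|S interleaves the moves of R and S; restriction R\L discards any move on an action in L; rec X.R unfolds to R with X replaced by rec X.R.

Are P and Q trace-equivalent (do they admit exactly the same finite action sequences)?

NO — witness ⟨bab⟩

P's transition system — 4 states:
  u0 = b.a.b.0\{b} | =b=> u1
  u1 = a.b.0\{b} | =a=> u2
  u2 = b.0\{b} | =b=> u3
  u3 = 0\{b} | ∅
Q's transition system — 4 states:
  v0 = b.a.a.0\{b} | =b=> v1
  v1 = a.a.0\{b} | =a=> v2
  v2 = a.0\{b} | =a=> v3
  v3 = 0\{b} | ∅
Executing bab from P (initial set {u0}):
  [1] b ⇒ {u1}
  [2] a ⇒ {u2}
  [3] b ⇒ {u3}
  P completes σ.
Executing bab from Q (initial set {v0}):
  [1] b ⇒ {v1}
  [2] a ⇒ {v2}
  [3] b ⇒ ∅ (Q stuck)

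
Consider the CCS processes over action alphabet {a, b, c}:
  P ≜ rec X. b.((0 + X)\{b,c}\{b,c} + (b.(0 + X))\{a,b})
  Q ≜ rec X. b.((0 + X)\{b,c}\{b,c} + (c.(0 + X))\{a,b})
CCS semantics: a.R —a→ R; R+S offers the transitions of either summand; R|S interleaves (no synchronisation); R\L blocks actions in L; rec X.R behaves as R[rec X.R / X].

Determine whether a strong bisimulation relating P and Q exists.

not bisimilar

LTS(P): 2 reachable states
  m0 = rec X. b.((0 + X)\{b,c}\{b,c} + (b.(0 + X))\{a,b}) has moves -b-> m1
  m1 = (0 + (rec X. b.((0 + X)\{b,c}\{b,c} + (b.(0 + X))\{a,b})))\{b,c}\{b,c} + (b.(0 + (rec X. b.((0 + X)\{b,c}\{b,c} + (b.(0 + X))\{a,b}))))\{a,b} has moves deadlocked
LTS(Q): 3 reachable states
  n0 = rec X. b.((0 + X)\{b,c}\{b,c} + (c.(0 + X))\{a,b}) has moves -b-> n1
  n1 = (0 + (rec X. b.((0 + X)\{b,c}\{b,c} + (c.(0 + X))\{a,b})))\{b,c}\{b,c} + (c.(0 + (rec X. b.((0 + X)\{b,c}\{b,c} + (c.(0 + X))\{a,b}))))\{a,b} has moves -c-> n2
  n2 = (0 + (rec X. b.((0 + X)\{b,c}\{b,c} + (c.(0 + X))\{a,b})))\{a,b} has moves deadlocked
Partition-refinement fixed point:
  B0 = {m0}
  B1 = {m1, n2}
  B2 = {n0}
  B3 = {n1}
m0 ∈ B0, n0 ∈ B2 → different blocks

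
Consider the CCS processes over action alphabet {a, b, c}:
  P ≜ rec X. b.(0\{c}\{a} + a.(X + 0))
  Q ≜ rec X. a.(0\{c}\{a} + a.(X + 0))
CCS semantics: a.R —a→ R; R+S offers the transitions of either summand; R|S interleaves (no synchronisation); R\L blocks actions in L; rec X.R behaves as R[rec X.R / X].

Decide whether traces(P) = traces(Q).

P's transition system — 3 states:
  p0 = rec X. b.(0\{c}\{a} + a.(X + 0)) ⊢ =b=> p1
  p1 = 0\{c}\{a} + a.((rec X. b.(0\{c}\{a} + a.(X + 0))) + 0) ⊢ =a=> p2
  p2 = (rec X. b.(0\{c}\{a} + a.(X + 0))) + 0 ⊢ =b=> p1
Q's transition system — 3 states:
  q0 = rec X. a.(0\{c}\{a} + a.(X + 0)) ⊢ =a=> q1
  q1 = 0\{c}\{a} + a.((rec X. a.(0\{c}\{a} + a.(X + 0))) + 0) ⊢ =a=> q2
  q2 = (rec X. a.(0\{c}\{a} + a.(X + 0))) + 0 ⊢ =a=> q1
Trace ⟨b⟩ through P, begin at {p0}:
  [1] b ⇒ {p1}
  ✓ P
Trace ⟨b⟩ through Q, begin at {q0}:
  [1] b ⇒ no successor for Q

NO — witness ⟨b⟩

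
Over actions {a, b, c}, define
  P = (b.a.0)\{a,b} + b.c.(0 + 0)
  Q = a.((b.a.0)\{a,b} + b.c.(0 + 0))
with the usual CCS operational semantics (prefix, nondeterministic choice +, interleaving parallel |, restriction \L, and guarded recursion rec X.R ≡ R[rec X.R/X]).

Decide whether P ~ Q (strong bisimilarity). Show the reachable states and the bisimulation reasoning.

LTS(P): 3 reachable states
  s0 = (b.a.0)\{a,b} + b.c.(0 + 0) | ··b··> s1
  s1 = c.(0 + 0) | ··c··> s2
  s2 = 0 + 0 | deadlocked
LTS(Q): 4 reachable states
  t0 = a.((b.a.0)\{a,b} + b.c.(0 + 0)) | ··a··> t1
  t1 = (b.a.0)\{a,b} + b.c.(0 + 0) | ··b··> t2
  t2 = c.(0 + 0) | ··c··> t3
  t3 = 0 + 0 | deadlocked
Bisimilarity quotient blocks:
  B0 = {s0, t1}
  B1 = {s1, t2}
  B2 = {s2, t3}
  B3 = {t0}
s0 ∈ B0, t0 ∈ B3 → different blocks

NO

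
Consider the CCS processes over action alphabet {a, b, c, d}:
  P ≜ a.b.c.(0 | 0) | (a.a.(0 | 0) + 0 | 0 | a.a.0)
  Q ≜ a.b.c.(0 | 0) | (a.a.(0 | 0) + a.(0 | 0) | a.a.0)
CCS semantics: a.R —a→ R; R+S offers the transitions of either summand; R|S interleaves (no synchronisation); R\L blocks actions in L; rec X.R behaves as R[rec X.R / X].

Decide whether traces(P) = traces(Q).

LTS(P): 20 reachable states
  s0 = a.b.c.(0 | 0) | (a.a.(0 | 0) + 0 | 0 | a.a.0) ⊢ --a--▸ s1, --a--▸ s2, --a--▸ s3
  s1 = a.b.c.(0 | 0) | (0 | 0 | a.0) ⊢ --a--▸ s4, --a--▸ s5
  s2 = a.b.c.(0 | 0) | a.(0 | 0) ⊢ --a--▸ s6, --a--▸ s7
  s3 = b.c.(0 | 0) | (a.a.(0 | 0) + 0 | 0 | a.a.0) ⊢ --a--▸ s5, --a--▸ s7, --b--▸ s8
  s4 = a.b.c.(0 | 0) | (0 | 0 | 0) ⊢ --a--▸ s9
  s5 = b.c.(0 | 0) | (0 | 0 | a.0) ⊢ --a--▸ s9, --b--▸ s10
  s6 = a.b.c.(0 | 0) | (0 | 0) ⊢ --a--▸ s11
  s7 = b.c.(0 | 0) | a.(0 | 0) ⊢ --a--▸ s11, --b--▸ s12
  s8 = c.(0 | 0) | (a.a.(0 | 0) + 0 | 0 | a.a.0) ⊢ --a--▸ s10, --a--▸ s12, --c--▸ s13
  s9 = b.c.(0 | 0) | (0 | 0 | 0) ⊢ --b--▸ s14
  s10 = c.(0 | 0) | (0 | 0 | a.0) ⊢ --a--▸ s14, --c--▸ s15
  s11 = b.c.(0 | 0) | (0 | 0) ⊢ --b--▸ s16
  s12 = c.(0 | 0) | a.(0 | 0) ⊢ --a--▸ s16, --c--▸ s17
  s13 = 0 | 0 | (a.a.(0 | 0) + 0 | 0 | a.a.0) ⊢ --a--▸ s15, --a--▸ s17
  s14 = c.(0 | 0) | (0 | 0 | 0) ⊢ --c--▸ s18
  s15 = 0 | 0 | (0 | 0 | a.0) ⊢ --a--▸ s18
  s16 = c.(0 | 0) | (0 | 0) ⊢ --c--▸ s19
  s17 = 0 | 0 | a.(0 | 0) ⊢ --a--▸ s19
  s18 = 0 | 0 | (0 | 0 | 0) ⊢ (no moves)
  s19 = 0 | 0 | (0 | 0) ⊢ (no moves)
LTS(Q): 32 reachable states
  t0 = a.b.c.(0 | 0) | (a.a.(0 | 0) + a.(0 | 0) | a.a.0) ⊢ --a--▸ t1, --a--▸ t2, --a--▸ t3, --a--▸ t4
  t1 = a.b.c.(0 | 0) | (0 | 0 | a.a.0) ⊢ --a--▸ t5, --a--▸ t6
  t2 = a.b.c.(0 | 0) | (a.(0 | 0) | a.0) ⊢ --a--▸ t5, --a--▸ t7, --a--▸ t8
  t3 = a.b.c.(0 | 0) | a.(0 | 0) ⊢ --a--▸ t10, --a--▸ t9
  t4 = b.c.(0 | 0) | (a.a.(0 | 0) + a.(0 | 0) | a.a.0) ⊢ --a--▸ t10, --a--▸ t6, --a--▸ t8, --b--▸ t11
  t5 = a.b.c.(0 | 0) | (0 | 0 | a.0) ⊢ --a--▸ t12, --a--▸ t13
  t6 = b.c.(0 | 0) | (0 | 0 | a.a.0) ⊢ --a--▸ t13, --b--▸ t14
  t7 = a.b.c.(0 | 0) | (a.(0 | 0) | 0) ⊢ --a--▸ t12, --a--▸ t15
  t8 = b.c.(0 | 0) | (a.(0 | 0) | a.0) ⊢ --a--▸ t13, --a--▸ t15, --b--▸ t16
  t9 = a.b.c.(0 | 0) | (0 | 0) ⊢ --a--▸ t17
  t10 = b.c.(0 | 0) | a.(0 | 0) ⊢ --a--▸ t17, --b--▸ t18
  t11 = c.(0 | 0) | (a.a.(0 | 0) + a.(0 | 0) | a.a.0) ⊢ --a--▸ t14, --a--▸ t16, --a--▸ t18, --c--▸ t19
  t12 = a.b.c.(0 | 0) | (0 | 0 | 0) ⊢ --a--▸ t20
  t13 = b.c.(0 | 0) | (0 | 0 | a.0) ⊢ --a--▸ t20, --b--▸ t21
  t14 = c.(0 | 0) | (0 | 0 | a.a.0) ⊢ --a--▸ t21, --c--▸ t22
  t15 = b.c.(0 | 0) | (a.(0 | 0) | 0) ⊢ --a--▸ t20, --b--▸ t23
  t16 = c.(0 | 0) | (a.(0 | 0) | a.0) ⊢ --a--▸ t21, --a--▸ t23, --c--▸ t24
  t17 = b.c.(0 | 0) | (0 | 0) ⊢ --b--▸ t25
  t18 = c.(0 | 0) | a.(0 | 0) ⊢ --a--▸ t25, --c--▸ t26
  t19 = 0 | 0 | (a.a.(0 | 0) + a.(0 | 0) | a.a.0) ⊢ --a--▸ t22, --a--▸ t24, --a--▸ t26
  t20 = b.c.(0 | 0) | (0 | 0 | 0) ⊢ --b--▸ t27
  t21 = c.(0 | 0) | (0 | 0 | a.0) ⊢ --a--▸ t27, --c--▸ t28
  t22 = 0 | 0 | (0 | 0 | a.a.0) ⊢ --a--▸ t28
  t23 = c.(0 | 0) | (a.(0 | 0) | 0) ⊢ --a--▸ t27, --c--▸ t29
  t24 = 0 | 0 | (a.(0 | 0) | a.0) ⊢ --a--▸ t28, --a--▸ t29
  t25 = c.(0 | 0) | (0 | 0) ⊢ --c--▸ t30
  t26 = 0 | 0 | a.(0 | 0) ⊢ --a--▸ t30
  t27 = c.(0 | 0) | (0 | 0 | 0) ⊢ --c--▸ t31
  t28 = 0 | 0 | (0 | 0 | a.0) ⊢ --a--▸ t31
  t29 = 0 | 0 | (a.(0 | 0) | 0) ⊢ --a--▸ t31
  t30 = 0 | 0 | (0 | 0) ⊢ (no moves)
  t31 = 0 | 0 | (0 | 0 | 0) ⊢ (no moves)
Executing aaaa from Q (initial set {t0}):
  after a @ step 1: {t1, t2, t3, t4}
  after a @ step 2: {t10, t5, t6, t7, t8, t9}
  after a @ step 3: {t12, t13, t15, t17}
  after a @ step 4: {t20}
  Q completes σ.
Executing aaaa from P (initial set {s0}):
  after a @ step 1: {s1, s2, s3}
  after a @ step 2: {s4, s5, s6, s7}
  after a @ step 3: {s11, s9}
  after a @ step 4: ∅ (P stuck)

NO — witness ⟨aaaa⟩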